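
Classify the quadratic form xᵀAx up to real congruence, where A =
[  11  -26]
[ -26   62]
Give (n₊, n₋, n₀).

Answer: (2, 0, 0)

Derivation:
step 0: pivot 11 → sign +
step 1: pivot 6/11 → sign +
signature = (2, 0, 0)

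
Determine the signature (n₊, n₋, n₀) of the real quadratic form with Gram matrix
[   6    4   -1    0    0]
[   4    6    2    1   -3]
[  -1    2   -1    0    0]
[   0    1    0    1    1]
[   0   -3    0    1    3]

Answer: (4, 1, 0)

Derivation:
step 0: pivot 6 → sign +
step 1: pivot 10/3 → sign +
step 2: pivot -33/10 → sign −
step 3: pivot 59/66 → sign +
step 4: pivot 6/59 → sign +
signature = (4, 1, 0)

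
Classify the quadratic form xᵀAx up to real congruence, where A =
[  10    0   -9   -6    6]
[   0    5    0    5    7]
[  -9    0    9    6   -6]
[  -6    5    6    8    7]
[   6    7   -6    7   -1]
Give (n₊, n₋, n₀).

step 0: pivot 10 → sign +
step 1: pivot 5 → sign +
step 2: pivot 9/10 → sign +
step 3: pivot -1 → sign −
step 4: pivot 6/5 → sign +
signature = (4, 1, 0)

Answer: (4, 1, 0)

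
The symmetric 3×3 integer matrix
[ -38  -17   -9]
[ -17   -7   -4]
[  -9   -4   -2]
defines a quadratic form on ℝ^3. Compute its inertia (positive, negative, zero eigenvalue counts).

step 0: pivot -38 → sign −
step 1: pivot 23/38 → sign +
step 2: pivot 3/23 → sign +
signature = (2, 1, 0)

Answer: (2, 1, 0)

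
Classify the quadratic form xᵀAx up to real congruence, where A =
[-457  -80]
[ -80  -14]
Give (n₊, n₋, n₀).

step 0: pivot -457 → sign −
step 1: pivot 2/457 → sign +
signature = (1, 1, 0)

Answer: (1, 1, 0)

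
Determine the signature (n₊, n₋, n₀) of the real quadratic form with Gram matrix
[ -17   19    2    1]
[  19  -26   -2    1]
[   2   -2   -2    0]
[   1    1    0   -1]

step 0: pivot -17 → sign −
step 1: pivot -81/17 → sign −
step 2: pivot -142/81 → sign −
step 3: pivot 2/71 → sign +
signature = (1, 3, 0)

Answer: (1, 3, 0)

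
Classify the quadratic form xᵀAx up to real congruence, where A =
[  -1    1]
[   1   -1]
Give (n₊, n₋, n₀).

Answer: (0, 1, 1)

Derivation:
step 0: pivot -1 → sign −
step 1: row/col 1 already zero → sign 0
signature = (0, 1, 1)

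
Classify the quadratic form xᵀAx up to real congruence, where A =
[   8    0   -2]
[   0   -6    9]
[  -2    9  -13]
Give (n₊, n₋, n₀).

Answer: (1, 1, 1)

Derivation:
step 0: pivot 8 → sign +
step 1: pivot -6 → sign −
step 2: row/col 2 already zero → sign 0
signature = (1, 1, 1)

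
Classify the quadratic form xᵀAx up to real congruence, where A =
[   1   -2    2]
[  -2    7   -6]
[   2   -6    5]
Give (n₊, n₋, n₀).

step 0: pivot 1 → sign +
step 1: pivot 3 → sign +
step 2: pivot -1/3 → sign −
signature = (2, 1, 0)

Answer: (2, 1, 0)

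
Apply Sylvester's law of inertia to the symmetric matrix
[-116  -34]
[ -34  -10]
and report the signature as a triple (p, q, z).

step 0: pivot -116 → sign −
step 1: pivot -1/29 → sign −
signature = (0, 2, 0)

Answer: (0, 2, 0)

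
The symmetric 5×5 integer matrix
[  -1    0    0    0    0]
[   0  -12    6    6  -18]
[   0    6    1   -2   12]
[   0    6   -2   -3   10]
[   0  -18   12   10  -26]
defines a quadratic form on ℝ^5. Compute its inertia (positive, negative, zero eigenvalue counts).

Answer: (1, 4, 0)

Derivation:
step 0: pivot -1 → sign −
step 1: pivot -12 → sign −
step 2: pivot 4 → sign +
step 3: pivot -1/4 → sign −
step 4: pivot -1 → sign −
signature = (1, 4, 0)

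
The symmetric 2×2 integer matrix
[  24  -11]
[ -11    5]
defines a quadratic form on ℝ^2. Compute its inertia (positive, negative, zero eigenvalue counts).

step 0: pivot 24 → sign +
step 1: pivot -1/24 → sign −
signature = (1, 1, 0)

Answer: (1, 1, 0)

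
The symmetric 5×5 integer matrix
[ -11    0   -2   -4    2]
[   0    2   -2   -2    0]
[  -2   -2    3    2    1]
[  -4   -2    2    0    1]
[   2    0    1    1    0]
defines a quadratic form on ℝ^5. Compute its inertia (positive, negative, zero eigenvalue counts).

Answer: (3, 2, 0)

Derivation:
step 0: pivot -11 → sign −
step 1: pivot 2 → sign +
step 2: pivot 15/11 → sign +
step 3: pivot -14/15 → sign −
step 4: pivot 1/14 → sign +
signature = (3, 2, 0)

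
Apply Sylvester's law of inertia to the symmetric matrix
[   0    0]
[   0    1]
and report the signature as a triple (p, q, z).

Answer: (1, 0, 1)

Derivation:
step 0: pivot 1 → sign +
step 1: row/col 1 already zero → sign 0
signature = (1, 0, 1)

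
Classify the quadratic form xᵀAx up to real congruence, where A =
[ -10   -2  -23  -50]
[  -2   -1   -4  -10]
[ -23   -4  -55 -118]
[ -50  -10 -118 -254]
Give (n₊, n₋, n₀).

step 0: pivot -10 → sign −
step 1: pivot -3/5 → sign −
step 2: pivot -3/2 → sign −
step 3: pivot 2 → sign +
signature = (1, 3, 0)

Answer: (1, 3, 0)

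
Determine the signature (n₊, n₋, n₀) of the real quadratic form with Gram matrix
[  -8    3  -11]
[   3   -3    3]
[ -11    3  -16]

Answer: (0, 3, 0)

Derivation:
step 0: pivot -8 → sign −
step 1: pivot -15/8 → sign −
step 2: pivot -1/5 → sign −
signature = (0, 3, 0)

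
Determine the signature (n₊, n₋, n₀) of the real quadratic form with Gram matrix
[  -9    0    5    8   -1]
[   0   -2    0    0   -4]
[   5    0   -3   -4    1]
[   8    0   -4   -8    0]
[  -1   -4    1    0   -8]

Answer: (1, 3, 1)

Derivation:
step 0: pivot -9 → sign −
step 1: pivot -2 → sign −
step 2: pivot -2/9 → sign −
step 3: pivot 1 → sign +
step 4: row/col 4 already zero → sign 0
signature = (1, 3, 1)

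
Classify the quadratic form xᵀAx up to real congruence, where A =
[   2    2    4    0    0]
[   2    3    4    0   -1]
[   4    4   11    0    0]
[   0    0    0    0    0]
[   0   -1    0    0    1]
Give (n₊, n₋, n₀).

Answer: (3, 0, 2)

Derivation:
step 0: pivot 2 → sign +
step 1: pivot 1 → sign +
step 2: pivot 3 → sign +
step 3: row/col 3 already zero → sign 0
step 4: row/col 4 already zero → sign 0
signature = (3, 0, 2)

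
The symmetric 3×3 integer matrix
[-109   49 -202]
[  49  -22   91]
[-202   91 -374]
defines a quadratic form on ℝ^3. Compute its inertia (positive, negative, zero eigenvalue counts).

step 0: pivot -109 → sign −
step 1: pivot 3/109 → sign +
step 2: pivot -1 → sign −
signature = (1, 2, 0)

Answer: (1, 2, 0)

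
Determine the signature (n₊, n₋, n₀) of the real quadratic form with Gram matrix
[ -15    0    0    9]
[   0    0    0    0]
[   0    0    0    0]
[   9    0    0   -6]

Answer: (0, 2, 2)

Derivation:
step 0: pivot -15 → sign −
step 1: pivot -3/5 → sign −
step 2: row/col 2 already zero → sign 0
step 3: row/col 3 already zero → sign 0
signature = (0, 2, 2)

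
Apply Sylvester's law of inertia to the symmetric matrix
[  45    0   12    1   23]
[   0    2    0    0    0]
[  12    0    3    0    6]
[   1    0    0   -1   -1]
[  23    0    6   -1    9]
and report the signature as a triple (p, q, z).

step 0: pivot 45 → sign +
step 1: pivot 2 → sign +
step 2: pivot -1/5 → sign −
step 3: pivot -2/3 → sign −
step 4: row/col 4 already zero → sign 0
signature = (2, 2, 1)

Answer: (2, 2, 1)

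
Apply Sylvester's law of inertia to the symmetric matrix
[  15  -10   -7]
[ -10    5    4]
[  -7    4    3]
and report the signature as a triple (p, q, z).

Answer: (1, 1, 1)

Derivation:
step 0: pivot 15 → sign +
step 1: pivot -5/3 → sign −
step 2: row/col 2 already zero → sign 0
signature = (1, 1, 1)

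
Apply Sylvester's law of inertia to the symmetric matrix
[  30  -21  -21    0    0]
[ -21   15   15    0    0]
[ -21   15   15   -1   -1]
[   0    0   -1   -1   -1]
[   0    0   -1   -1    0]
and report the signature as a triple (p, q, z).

Answer: (4, 1, 0)

Derivation:
step 0: pivot 30 → sign +
step 1: pivot 3/10 → sign +
step 2: pivot -1 → sign −
step 3: pivot 1 → sign +
step 4: pivot 1 → sign +
signature = (4, 1, 0)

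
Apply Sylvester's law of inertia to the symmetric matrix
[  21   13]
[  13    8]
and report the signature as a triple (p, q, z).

Answer: (1, 1, 0)

Derivation:
step 0: pivot 21 → sign +
step 1: pivot -1/21 → sign −
signature = (1, 1, 0)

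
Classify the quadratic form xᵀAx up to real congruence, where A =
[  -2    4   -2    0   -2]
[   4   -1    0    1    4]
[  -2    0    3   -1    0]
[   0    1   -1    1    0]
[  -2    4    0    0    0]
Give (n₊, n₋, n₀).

step 0: pivot -2 → sign −
step 1: pivot 7 → sign +
step 2: pivot 19/7 → sign +
step 3: pivot 15/19 → sign +
step 4: pivot 2/5 → sign +
signature = (4, 1, 0)

Answer: (4, 1, 0)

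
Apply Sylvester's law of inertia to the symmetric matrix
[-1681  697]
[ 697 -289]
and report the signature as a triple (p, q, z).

Answer: (0, 1, 1)

Derivation:
step 0: pivot -1681 → sign −
step 1: row/col 1 already zero → sign 0
signature = (0, 1, 1)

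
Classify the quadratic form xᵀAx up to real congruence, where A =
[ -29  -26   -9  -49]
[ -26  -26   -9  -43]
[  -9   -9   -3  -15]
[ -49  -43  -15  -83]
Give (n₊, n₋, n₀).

Answer: (1, 2, 1)

Derivation:
step 0: pivot -29 → sign −
step 1: pivot -78/29 → sign −
step 2: pivot 3/26 → sign +
step 3: row/col 3 already zero → sign 0
signature = (1, 2, 1)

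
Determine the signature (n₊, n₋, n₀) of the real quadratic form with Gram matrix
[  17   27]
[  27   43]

step 0: pivot 17 → sign +
step 1: pivot 2/17 → sign +
signature = (2, 0, 0)

Answer: (2, 0, 0)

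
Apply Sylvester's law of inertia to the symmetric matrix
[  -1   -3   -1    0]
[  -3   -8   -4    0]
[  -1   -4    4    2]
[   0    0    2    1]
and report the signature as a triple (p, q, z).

step 0: pivot -1 → sign −
step 1: pivot 1 → sign +
step 2: pivot 4 → sign +
step 3: row/col 3 already zero → sign 0
signature = (2, 1, 1)

Answer: (2, 1, 1)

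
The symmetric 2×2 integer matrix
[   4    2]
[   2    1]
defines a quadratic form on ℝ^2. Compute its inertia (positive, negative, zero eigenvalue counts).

Answer: (1, 0, 1)

Derivation:
step 0: pivot 4 → sign +
step 1: row/col 1 already zero → sign 0
signature = (1, 0, 1)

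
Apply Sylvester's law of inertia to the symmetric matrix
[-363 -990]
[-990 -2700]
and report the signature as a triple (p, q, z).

Answer: (0, 1, 1)

Derivation:
step 0: pivot -363 → sign −
step 1: row/col 1 already zero → sign 0
signature = (0, 1, 1)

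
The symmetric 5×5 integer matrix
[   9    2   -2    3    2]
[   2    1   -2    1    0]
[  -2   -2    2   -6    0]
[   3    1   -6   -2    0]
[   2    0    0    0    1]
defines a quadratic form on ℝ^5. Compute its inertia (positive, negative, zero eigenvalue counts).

step 0: pivot 9 → sign +
step 1: pivot 5/9 → sign +
step 2: pivot -14/5 → sign −
step 3: pivot 26/7 → sign +
step 4: pivot 3/13 → sign +
signature = (4, 1, 0)

Answer: (4, 1, 0)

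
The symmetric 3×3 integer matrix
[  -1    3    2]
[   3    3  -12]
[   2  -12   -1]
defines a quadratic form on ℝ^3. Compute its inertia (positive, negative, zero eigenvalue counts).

Answer: (1, 1, 1)

Derivation:
step 0: pivot -1 → sign −
step 1: pivot 12 → sign +
step 2: row/col 2 already zero → sign 0
signature = (1, 1, 1)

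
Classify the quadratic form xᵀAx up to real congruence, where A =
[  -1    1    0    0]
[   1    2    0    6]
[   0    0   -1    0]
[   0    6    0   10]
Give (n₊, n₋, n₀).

step 0: pivot -1 → sign −
step 1: pivot 3 → sign +
step 2: pivot -1 → sign −
step 3: pivot -2 → sign −
signature = (1, 3, 0)

Answer: (1, 3, 0)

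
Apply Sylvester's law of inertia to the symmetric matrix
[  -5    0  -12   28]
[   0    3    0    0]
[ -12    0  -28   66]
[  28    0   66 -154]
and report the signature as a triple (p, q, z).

step 0: pivot -5 → sign −
step 1: pivot 3 → sign +
step 2: pivot 4/5 → sign +
step 3: pivot 1 → sign +
signature = (3, 1, 0)

Answer: (3, 1, 0)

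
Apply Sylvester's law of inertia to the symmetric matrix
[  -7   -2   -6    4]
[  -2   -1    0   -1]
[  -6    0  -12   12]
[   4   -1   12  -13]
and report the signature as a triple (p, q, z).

Answer: (0, 2, 2)

Derivation:
step 0: pivot -7 → sign −
step 1: pivot -3/7 → sign −
step 2: row/col 2 already zero → sign 0
step 3: row/col 3 already zero → sign 0
signature = (0, 2, 2)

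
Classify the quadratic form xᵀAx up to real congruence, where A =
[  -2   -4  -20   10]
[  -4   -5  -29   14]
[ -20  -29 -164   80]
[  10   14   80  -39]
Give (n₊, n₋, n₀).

Answer: (1, 3, 0)

Derivation:
step 0: pivot -2 → sign −
step 1: pivot 3 → sign +
step 2: pivot -13/3 → sign −
step 3: pivot -1/13 → sign −
signature = (1, 3, 0)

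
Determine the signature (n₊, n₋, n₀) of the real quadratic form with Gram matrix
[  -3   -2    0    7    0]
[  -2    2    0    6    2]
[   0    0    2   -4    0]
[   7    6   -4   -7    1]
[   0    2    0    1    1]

Answer: (3, 2, 0)

Derivation:
step 0: pivot -3 → sign −
step 1: pivot 10/3 → sign +
step 2: pivot 2 → sign +
step 3: pivot 4/5 → sign +
step 4: pivot -1/4 → sign −
signature = (3, 2, 0)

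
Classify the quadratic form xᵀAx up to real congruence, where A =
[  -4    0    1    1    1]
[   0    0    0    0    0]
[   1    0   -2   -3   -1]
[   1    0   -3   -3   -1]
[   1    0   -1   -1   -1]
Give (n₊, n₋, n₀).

step 0: pivot -4 → sign −
step 1: pivot -7/4 → sign −
step 2: pivot 11/7 → sign +
step 3: pivot -6/11 → sign −
step 4: row/col 4 already zero → sign 0
signature = (1, 3, 1)

Answer: (1, 3, 1)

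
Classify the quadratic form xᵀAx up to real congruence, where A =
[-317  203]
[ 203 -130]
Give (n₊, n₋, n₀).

Answer: (0, 2, 0)

Derivation:
step 0: pivot -317 → sign −
step 1: pivot -1/317 → sign −
signature = (0, 2, 0)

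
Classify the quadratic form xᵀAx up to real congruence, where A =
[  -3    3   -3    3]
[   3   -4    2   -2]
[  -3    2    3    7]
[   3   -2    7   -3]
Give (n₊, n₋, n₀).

step 0: pivot -3 → sign −
step 1: pivot -1 → sign −
step 2: pivot 7 → sign +
step 3: pivot -2/7 → sign −
signature = (1, 3, 0)

Answer: (1, 3, 0)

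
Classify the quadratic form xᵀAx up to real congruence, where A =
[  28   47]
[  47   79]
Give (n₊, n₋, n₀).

step 0: pivot 28 → sign +
step 1: pivot 3/28 → sign +
signature = (2, 0, 0)

Answer: (2, 0, 0)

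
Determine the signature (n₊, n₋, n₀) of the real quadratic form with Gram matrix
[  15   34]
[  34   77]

Answer: (1, 1, 0)

Derivation:
step 0: pivot 15 → sign +
step 1: pivot -1/15 → sign −
signature = (1, 1, 0)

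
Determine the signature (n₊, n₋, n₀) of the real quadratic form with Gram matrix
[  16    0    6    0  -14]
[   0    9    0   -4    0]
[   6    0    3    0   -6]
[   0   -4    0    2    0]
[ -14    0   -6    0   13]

Answer: (4, 0, 1)

Derivation:
step 0: pivot 16 → sign +
step 1: pivot 9 → sign +
step 2: pivot 3/4 → sign +
step 3: pivot 2/9 → sign +
step 4: row/col 4 already zero → sign 0
signature = (4, 0, 1)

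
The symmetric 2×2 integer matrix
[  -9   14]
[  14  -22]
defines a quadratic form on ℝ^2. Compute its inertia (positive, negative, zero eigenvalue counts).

step 0: pivot -9 → sign −
step 1: pivot -2/9 → sign −
signature = (0, 2, 0)

Answer: (0, 2, 0)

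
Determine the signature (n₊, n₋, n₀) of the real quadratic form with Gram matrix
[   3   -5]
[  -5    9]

Answer: (2, 0, 0)

Derivation:
step 0: pivot 3 → sign +
step 1: pivot 2/3 → sign +
signature = (2, 0, 0)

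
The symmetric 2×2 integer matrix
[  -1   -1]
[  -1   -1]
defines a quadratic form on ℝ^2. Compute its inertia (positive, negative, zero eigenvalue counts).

step 0: pivot -1 → sign −
step 1: row/col 1 already zero → sign 0
signature = (0, 1, 1)

Answer: (0, 1, 1)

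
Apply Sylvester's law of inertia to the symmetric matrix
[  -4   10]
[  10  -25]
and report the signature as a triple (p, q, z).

Answer: (0, 1, 1)

Derivation:
step 0: pivot -4 → sign −
step 1: row/col 1 already zero → sign 0
signature = (0, 1, 1)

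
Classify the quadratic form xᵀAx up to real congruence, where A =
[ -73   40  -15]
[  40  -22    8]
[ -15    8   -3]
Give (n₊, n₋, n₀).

Answer: (1, 2, 0)

Derivation:
step 0: pivot -73 → sign −
step 1: pivot -6/73 → sign −
step 2: pivot 2/3 → sign +
signature = (1, 2, 0)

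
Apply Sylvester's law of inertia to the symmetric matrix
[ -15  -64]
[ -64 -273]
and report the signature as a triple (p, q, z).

Answer: (1, 1, 0)

Derivation:
step 0: pivot -15 → sign −
step 1: pivot 1/15 → sign +
signature = (1, 1, 0)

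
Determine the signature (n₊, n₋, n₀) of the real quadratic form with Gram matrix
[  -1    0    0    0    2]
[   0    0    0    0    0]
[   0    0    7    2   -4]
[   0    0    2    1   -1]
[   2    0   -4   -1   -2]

Answer: (2, 2, 1)

Derivation:
step 0: pivot -1 → sign −
step 1: pivot 7 → sign +
step 2: pivot 3/7 → sign +
step 3: pivot -1/3 → sign −
step 4: row/col 4 already zero → sign 0
signature = (2, 2, 1)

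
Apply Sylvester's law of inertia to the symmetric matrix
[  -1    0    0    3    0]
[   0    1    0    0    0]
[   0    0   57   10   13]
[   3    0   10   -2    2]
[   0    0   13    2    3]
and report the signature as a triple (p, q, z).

Answer: (4, 1, 0)

Derivation:
step 0: pivot -1 → sign −
step 1: pivot 1 → sign +
step 2: pivot 57 → sign +
step 3: pivot 299/57 → sign +
step 4: pivot 6/299 → sign +
signature = (4, 1, 0)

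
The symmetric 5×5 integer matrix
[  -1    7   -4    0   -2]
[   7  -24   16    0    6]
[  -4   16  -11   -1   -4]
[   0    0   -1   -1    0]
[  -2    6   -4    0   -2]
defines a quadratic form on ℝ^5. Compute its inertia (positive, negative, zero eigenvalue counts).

Answer: (2, 3, 0)

Derivation:
step 0: pivot -1 → sign −
step 1: pivot 25 → sign +
step 2: pivot -19/25 → sign −
step 3: pivot 6/19 → sign +
step 4: pivot -2/3 → sign −
signature = (2, 3, 0)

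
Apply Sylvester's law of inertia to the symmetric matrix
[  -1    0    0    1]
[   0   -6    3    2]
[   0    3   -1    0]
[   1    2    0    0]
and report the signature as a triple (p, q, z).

step 0: pivot -1 → sign −
step 1: pivot -6 → sign −
step 2: pivot 1/2 → sign +
step 3: pivot -1/3 → sign −
signature = (1, 3, 0)

Answer: (1, 3, 0)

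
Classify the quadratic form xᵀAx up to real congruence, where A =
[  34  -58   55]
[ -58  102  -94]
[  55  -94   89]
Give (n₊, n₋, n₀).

step 0: pivot 34 → sign +
step 1: pivot 52/17 → sign +
step 2: pivot 1/52 → sign +
signature = (3, 0, 0)

Answer: (3, 0, 0)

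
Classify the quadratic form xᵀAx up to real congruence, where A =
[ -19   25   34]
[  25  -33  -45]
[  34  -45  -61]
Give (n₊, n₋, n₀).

Answer: (1, 2, 0)

Derivation:
step 0: pivot -19 → sign −
step 1: pivot -2/19 → sign −
step 2: pivot 1/2 → sign +
signature = (1, 2, 0)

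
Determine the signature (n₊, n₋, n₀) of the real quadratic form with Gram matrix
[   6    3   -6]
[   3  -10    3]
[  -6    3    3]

step 0: pivot 6 → sign +
step 1: pivot -23/2 → sign −
step 2: pivot 3/23 → sign +
signature = (2, 1, 0)

Answer: (2, 1, 0)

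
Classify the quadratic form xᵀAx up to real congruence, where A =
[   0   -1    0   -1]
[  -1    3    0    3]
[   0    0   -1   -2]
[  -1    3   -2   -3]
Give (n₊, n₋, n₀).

Answer: (1, 3, 0)

Derivation:
step 0: pivot 3 → sign +
step 1: pivot -1/3 → sign −
step 2: pivot -1 → sign −
step 3: pivot -2 → sign −
signature = (1, 3, 0)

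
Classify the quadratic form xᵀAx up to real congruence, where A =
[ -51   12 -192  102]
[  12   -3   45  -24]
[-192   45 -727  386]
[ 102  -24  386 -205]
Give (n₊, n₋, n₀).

step 0: pivot -51 → sign −
step 1: pivot -3/17 → sign −
step 2: pivot -4 → sign −
step 3: row/col 3 already zero → sign 0
signature = (0, 3, 1)

Answer: (0, 3, 1)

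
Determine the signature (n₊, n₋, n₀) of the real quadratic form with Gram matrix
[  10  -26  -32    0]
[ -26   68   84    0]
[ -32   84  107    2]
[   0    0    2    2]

Answer: (4, 0, 0)

Derivation:
step 0: pivot 10 → sign +
step 1: pivot 2/5 → sign +
step 2: pivot 3 → sign +
step 3: pivot 2/3 → sign +
signature = (4, 0, 0)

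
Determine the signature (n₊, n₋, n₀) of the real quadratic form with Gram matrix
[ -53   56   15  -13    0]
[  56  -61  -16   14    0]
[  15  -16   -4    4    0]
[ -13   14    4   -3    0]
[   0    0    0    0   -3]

Answer: (1, 4, 0)

Derivation:
step 0: pivot -53 → sign −
step 1: pivot -97/53 → sign −
step 2: pivot 25/97 → sign +
step 3: pivot -3/25 → sign −
step 4: pivot -3 → sign −
signature = (1, 4, 0)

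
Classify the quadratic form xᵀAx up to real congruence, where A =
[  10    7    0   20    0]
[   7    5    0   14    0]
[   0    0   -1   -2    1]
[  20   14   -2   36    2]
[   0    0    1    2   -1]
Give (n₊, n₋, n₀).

Answer: (2, 1, 2)

Derivation:
step 0: pivot 10 → sign +
step 1: pivot 1/10 → sign +
step 2: pivot -1 → sign −
step 3: row/col 3 already zero → sign 0
step 4: row/col 4 already zero → sign 0
signature = (2, 1, 2)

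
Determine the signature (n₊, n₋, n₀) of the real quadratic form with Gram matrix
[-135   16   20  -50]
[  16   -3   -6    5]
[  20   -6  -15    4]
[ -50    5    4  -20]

Answer: (1, 3, 0)

Derivation:
step 0: pivot -135 → sign −
step 1: pivot -149/135 → sign −
step 2: pivot -15/149 → sign −
step 3: pivot 3/5 → sign +
signature = (1, 3, 0)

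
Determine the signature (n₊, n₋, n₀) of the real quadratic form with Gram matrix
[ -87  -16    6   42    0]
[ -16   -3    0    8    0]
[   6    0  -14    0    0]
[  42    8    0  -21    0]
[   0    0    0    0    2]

step 0: pivot -87 → sign −
step 1: pivot -5/87 → sign −
step 2: pivot 38/5 → sign +
step 3: pivot -3/19 → sign −
step 4: pivot 2 → sign +
signature = (2, 3, 0)

Answer: (2, 3, 0)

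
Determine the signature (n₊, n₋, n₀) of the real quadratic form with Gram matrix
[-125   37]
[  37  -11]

Answer: (0, 2, 0)

Derivation:
step 0: pivot -125 → sign −
step 1: pivot -6/125 → sign −
signature = (0, 2, 0)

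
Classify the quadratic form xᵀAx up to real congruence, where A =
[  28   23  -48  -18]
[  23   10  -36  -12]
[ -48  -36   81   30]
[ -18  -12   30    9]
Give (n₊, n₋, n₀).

Answer: (2, 2, 0)

Derivation:
step 0: pivot 28 → sign +
step 1: pivot -249/28 → sign −
step 2: pivot 3/83 → sign +
step 3: pivot -3 → sign −
signature = (2, 2, 0)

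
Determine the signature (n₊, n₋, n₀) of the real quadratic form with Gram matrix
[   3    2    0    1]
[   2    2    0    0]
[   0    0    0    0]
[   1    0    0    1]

step 0: pivot 3 → sign +
step 1: pivot 2/3 → sign +
step 2: row/col 2 already zero → sign 0
step 3: row/col 3 already zero → sign 0
signature = (2, 0, 2)

Answer: (2, 0, 2)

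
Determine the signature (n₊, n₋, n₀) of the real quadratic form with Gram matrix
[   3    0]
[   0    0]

step 0: pivot 3 → sign +
step 1: row/col 1 already zero → sign 0
signature = (1, 0, 1)

Answer: (1, 0, 1)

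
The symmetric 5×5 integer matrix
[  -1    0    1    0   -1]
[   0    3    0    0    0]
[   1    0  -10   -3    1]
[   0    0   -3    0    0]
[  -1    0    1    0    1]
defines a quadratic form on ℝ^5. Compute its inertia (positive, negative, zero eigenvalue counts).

Answer: (3, 2, 0)

Derivation:
step 0: pivot -1 → sign −
step 1: pivot 3 → sign +
step 2: pivot -9 → sign −
step 3: pivot 1 → sign +
step 4: pivot 2 → sign +
signature = (3, 2, 0)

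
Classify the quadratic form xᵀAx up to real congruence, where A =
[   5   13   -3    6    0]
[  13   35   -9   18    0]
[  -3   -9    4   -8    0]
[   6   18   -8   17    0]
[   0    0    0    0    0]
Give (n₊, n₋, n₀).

step 0: pivot 5 → sign +
step 1: pivot 6/5 → sign +
step 2: pivot 1 → sign +
step 3: pivot 1 → sign +
step 4: row/col 4 already zero → sign 0
signature = (4, 0, 1)

Answer: (4, 0, 1)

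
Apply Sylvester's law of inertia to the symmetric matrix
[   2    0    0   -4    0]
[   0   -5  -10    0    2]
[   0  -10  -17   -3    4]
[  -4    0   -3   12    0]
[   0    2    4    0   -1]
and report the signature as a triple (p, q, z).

step 0: pivot 2 → sign +
step 1: pivot -5 → sign −
step 2: pivot 3 → sign +
step 3: pivot 1 → sign +
step 4: pivot -1/5 → sign −
signature = (3, 2, 0)

Answer: (3, 2, 0)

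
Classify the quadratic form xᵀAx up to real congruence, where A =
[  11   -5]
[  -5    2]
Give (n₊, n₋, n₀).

Answer: (1, 1, 0)

Derivation:
step 0: pivot 11 → sign +
step 1: pivot -3/11 → sign −
signature = (1, 1, 0)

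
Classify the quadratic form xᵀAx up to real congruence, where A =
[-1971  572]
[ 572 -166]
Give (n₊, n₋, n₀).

Answer: (0, 2, 0)

Derivation:
step 0: pivot -1971 → sign −
step 1: pivot -2/1971 → sign −
signature = (0, 2, 0)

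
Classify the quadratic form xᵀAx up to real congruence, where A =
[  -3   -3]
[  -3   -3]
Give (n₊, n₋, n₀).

step 0: pivot -3 → sign −
step 1: row/col 1 already zero → sign 0
signature = (0, 1, 1)

Answer: (0, 1, 1)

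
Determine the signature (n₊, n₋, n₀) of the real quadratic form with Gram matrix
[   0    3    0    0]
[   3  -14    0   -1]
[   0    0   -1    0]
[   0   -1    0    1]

Answer: (2, 2, 0)

Derivation:
step 0: pivot -14 → sign −
step 1: pivot 9/14 → sign +
step 2: pivot -1 → sign −
step 3: pivot 1 → sign +
signature = (2, 2, 0)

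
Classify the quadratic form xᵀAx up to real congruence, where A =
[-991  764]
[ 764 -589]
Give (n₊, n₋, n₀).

step 0: pivot -991 → sign −
step 1: pivot -3/991 → sign −
signature = (0, 2, 0)

Answer: (0, 2, 0)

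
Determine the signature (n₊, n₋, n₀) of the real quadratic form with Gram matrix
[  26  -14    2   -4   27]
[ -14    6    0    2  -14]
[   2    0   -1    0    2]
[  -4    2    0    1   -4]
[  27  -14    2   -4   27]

Answer: (2, 3, 0)

Derivation:
step 0: pivot 26 → sign +
step 1: pivot -20/13 → sign −
step 2: pivot -2/5 → sign −
step 3: pivot 1/2 → sign +
step 4: pivot -3/4 → sign −
signature = (2, 3, 0)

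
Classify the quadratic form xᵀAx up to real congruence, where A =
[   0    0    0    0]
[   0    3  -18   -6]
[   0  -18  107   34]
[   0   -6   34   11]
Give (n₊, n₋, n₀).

Answer: (2, 1, 1)

Derivation:
step 0: pivot 3 → sign +
step 1: pivot -1 → sign −
step 2: pivot 3 → sign +
step 3: row/col 3 already zero → sign 0
signature = (2, 1, 1)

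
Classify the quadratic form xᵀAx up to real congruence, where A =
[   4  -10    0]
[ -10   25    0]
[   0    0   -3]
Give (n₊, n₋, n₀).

Answer: (1, 1, 1)

Derivation:
step 0: pivot 4 → sign +
step 1: pivot -3 → sign −
step 2: row/col 2 already zero → sign 0
signature = (1, 1, 1)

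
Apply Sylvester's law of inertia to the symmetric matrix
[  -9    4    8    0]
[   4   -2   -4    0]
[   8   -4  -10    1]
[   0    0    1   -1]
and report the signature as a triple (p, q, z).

step 0: pivot -9 → sign −
step 1: pivot -2/9 → sign −
step 2: pivot -2 → sign −
step 3: pivot -1/2 → sign −
signature = (0, 4, 0)

Answer: (0, 4, 0)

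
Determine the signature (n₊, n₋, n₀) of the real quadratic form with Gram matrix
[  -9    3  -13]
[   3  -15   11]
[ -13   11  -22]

step 0: pivot -9 → sign −
step 1: pivot -14 → sign −
step 2: pivot -1/21 → sign −
signature = (0, 3, 0)

Answer: (0, 3, 0)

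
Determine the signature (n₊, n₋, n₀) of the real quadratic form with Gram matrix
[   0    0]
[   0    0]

Answer: (0, 0, 2)

Derivation:
step 0: row/col 0 already zero → sign 0
step 1: row/col 1 already zero → sign 0
signature = (0, 0, 2)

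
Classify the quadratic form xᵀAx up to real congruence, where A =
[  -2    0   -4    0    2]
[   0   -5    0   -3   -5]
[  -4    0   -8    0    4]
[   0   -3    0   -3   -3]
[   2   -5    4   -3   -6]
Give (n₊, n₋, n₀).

step 0: pivot -2 → sign −
step 1: pivot -5 → sign −
step 2: pivot -6/5 → sign −
step 3: pivot 1 → sign +
step 4: row/col 4 already zero → sign 0
signature = (1, 3, 1)

Answer: (1, 3, 1)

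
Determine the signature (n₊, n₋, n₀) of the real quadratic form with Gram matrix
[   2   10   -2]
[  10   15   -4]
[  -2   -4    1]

step 0: pivot 2 → sign +
step 1: pivot -35 → sign −
step 2: pivot 1/35 → sign +
signature = (2, 1, 0)

Answer: (2, 1, 0)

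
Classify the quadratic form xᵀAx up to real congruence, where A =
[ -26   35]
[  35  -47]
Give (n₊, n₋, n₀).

Answer: (1, 1, 0)

Derivation:
step 0: pivot -26 → sign −
step 1: pivot 3/26 → sign +
signature = (1, 1, 0)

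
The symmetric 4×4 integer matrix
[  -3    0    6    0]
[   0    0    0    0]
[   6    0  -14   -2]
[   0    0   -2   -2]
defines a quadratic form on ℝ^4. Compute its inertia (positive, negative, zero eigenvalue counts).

Answer: (0, 2, 2)

Derivation:
step 0: pivot -3 → sign −
step 1: pivot -2 → sign −
step 2: row/col 2 already zero → sign 0
step 3: row/col 3 already zero → sign 0
signature = (0, 2, 2)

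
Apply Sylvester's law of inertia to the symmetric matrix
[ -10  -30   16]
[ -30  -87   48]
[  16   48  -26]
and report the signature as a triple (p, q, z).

Answer: (1, 2, 0)

Derivation:
step 0: pivot -10 → sign −
step 1: pivot 3 → sign +
step 2: pivot -2/5 → sign −
signature = (1, 2, 0)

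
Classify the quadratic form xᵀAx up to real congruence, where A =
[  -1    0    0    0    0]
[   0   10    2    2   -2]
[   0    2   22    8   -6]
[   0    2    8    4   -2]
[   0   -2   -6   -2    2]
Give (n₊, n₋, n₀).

step 0: pivot -1 → sign −
step 1: pivot 10 → sign +
step 2: pivot 108/5 → sign +
step 3: pivot 25/27 → sign +
step 4: row/col 4 already zero → sign 0
signature = (3, 1, 1)

Answer: (3, 1, 1)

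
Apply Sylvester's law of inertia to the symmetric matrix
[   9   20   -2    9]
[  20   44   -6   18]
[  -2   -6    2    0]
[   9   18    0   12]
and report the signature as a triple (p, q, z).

step 0: pivot 9 → sign +
step 1: pivot -4/9 → sign −
step 2: pivot 7 → sign +
step 3: pivot 3/7 → sign +
signature = (3, 1, 0)

Answer: (3, 1, 0)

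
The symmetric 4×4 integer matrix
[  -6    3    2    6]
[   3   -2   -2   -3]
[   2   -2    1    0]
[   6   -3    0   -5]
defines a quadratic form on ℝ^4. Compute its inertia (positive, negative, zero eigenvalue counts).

step 0: pivot -6 → sign −
step 1: pivot -1/2 → sign −
step 2: pivot 11/3 → sign +
step 3: pivot -1/11 → sign −
signature = (1, 3, 0)

Answer: (1, 3, 0)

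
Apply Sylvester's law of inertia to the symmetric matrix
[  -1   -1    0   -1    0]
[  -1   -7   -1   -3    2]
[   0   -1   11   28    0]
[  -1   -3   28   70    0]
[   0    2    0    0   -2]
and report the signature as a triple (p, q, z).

Answer: (1, 4, 0)

Derivation:
step 0: pivot -1 → sign −
step 1: pivot -6 → sign −
step 2: pivot 67/6 → sign +
step 3: pivot -15/67 → sign −
step 4: pivot -6/5 → sign −
signature = (1, 4, 0)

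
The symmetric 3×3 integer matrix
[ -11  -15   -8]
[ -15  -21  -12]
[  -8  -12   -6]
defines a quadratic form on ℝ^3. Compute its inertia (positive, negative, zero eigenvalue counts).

step 0: pivot -11 → sign −
step 1: pivot -6/11 → sign −
step 2: pivot 2 → sign +
signature = (1, 2, 0)

Answer: (1, 2, 0)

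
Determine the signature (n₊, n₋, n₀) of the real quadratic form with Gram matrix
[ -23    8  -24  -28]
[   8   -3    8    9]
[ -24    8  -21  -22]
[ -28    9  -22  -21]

Answer: (2, 2, 0)

Derivation:
step 0: pivot -23 → sign −
step 1: pivot -5/23 → sign −
step 2: pivot 23/5 → sign +
step 3: pivot 6/23 → sign +
signature = (2, 2, 0)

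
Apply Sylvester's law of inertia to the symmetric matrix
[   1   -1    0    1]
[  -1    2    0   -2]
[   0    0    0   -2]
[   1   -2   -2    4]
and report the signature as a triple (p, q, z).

Answer: (3, 1, 0)

Derivation:
step 0: pivot 1 → sign +
step 1: pivot 1 → sign +
step 2: pivot 2 → sign +
step 3: pivot -2 → sign −
signature = (3, 1, 0)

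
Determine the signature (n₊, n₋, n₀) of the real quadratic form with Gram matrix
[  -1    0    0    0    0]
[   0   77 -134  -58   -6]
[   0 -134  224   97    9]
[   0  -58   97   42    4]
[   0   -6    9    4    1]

Answer: (2, 3, 0)

Derivation:
step 0: pivot -1 → sign −
step 1: pivot 77 → sign +
step 2: pivot -708/77 → sign −
step 3: pivot -1/236 → sign −
step 4: pivot 3 → sign +
signature = (2, 3, 0)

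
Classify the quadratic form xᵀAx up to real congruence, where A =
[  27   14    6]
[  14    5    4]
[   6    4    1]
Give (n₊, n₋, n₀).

step 0: pivot 27 → sign +
step 1: pivot -61/27 → sign −
step 2: pivot 1/61 → sign +
signature = (2, 1, 0)

Answer: (2, 1, 0)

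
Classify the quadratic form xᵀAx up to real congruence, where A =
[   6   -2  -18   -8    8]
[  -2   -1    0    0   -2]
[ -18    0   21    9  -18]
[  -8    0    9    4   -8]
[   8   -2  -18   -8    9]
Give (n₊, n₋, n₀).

Answer: (2, 3, 0)

Derivation:
step 0: pivot 6 → sign +
step 1: pivot -5/3 → sign −
step 2: pivot -57/5 → sign −
step 3: pivot 3/19 → sign +
step 4: pivot -1/3 → sign −
signature = (2, 3, 0)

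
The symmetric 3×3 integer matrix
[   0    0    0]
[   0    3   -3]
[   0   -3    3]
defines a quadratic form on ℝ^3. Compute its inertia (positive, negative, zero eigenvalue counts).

step 0: pivot 3 → sign +
step 1: row/col 1 already zero → sign 0
step 2: row/col 2 already zero → sign 0
signature = (1, 0, 2)

Answer: (1, 0, 2)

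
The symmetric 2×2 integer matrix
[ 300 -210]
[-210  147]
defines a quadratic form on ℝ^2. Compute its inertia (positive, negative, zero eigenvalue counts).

step 0: pivot 300 → sign +
step 1: row/col 1 already zero → sign 0
signature = (1, 0, 1)

Answer: (1, 0, 1)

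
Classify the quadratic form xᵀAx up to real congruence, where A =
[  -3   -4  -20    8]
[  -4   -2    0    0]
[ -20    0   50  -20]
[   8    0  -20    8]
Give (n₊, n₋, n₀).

step 0: pivot -3 → sign −
step 1: pivot 10/3 → sign +
step 2: pivot -30 → sign −
step 3: row/col 3 already zero → sign 0
signature = (1, 2, 1)

Answer: (1, 2, 1)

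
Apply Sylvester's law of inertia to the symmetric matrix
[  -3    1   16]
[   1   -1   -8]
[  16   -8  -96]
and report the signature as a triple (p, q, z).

step 0: pivot -3 → sign −
step 1: pivot -2/3 → sign −
step 2: row/col 2 already zero → sign 0
signature = (0, 2, 1)

Answer: (0, 2, 1)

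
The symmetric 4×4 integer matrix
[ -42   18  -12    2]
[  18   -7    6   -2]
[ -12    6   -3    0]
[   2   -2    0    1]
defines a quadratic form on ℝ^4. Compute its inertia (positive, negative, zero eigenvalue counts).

step 0: pivot -42 → sign −
step 1: pivot 5/7 → sign +
step 2: pivot -3/5 → sign −
step 3: pivot 1/3 → sign +
signature = (2, 2, 0)

Answer: (2, 2, 0)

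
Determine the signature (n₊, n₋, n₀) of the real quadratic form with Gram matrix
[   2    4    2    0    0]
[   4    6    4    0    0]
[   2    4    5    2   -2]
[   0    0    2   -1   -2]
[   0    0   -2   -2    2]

step 0: pivot 2 → sign +
step 1: pivot -2 → sign −
step 2: pivot 3 → sign +
step 3: pivot -7/3 → sign −
step 4: pivot 6/7 → sign +
signature = (3, 2, 0)

Answer: (3, 2, 0)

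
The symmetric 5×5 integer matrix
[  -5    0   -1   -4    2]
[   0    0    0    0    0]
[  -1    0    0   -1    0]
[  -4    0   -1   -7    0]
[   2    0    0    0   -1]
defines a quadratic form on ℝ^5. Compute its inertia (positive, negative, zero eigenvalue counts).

Answer: (1, 2, 2)

Derivation:
step 0: pivot -5 → sign −
step 1: pivot 1/5 → sign +
step 2: pivot -4 → sign −
step 3: row/col 3 already zero → sign 0
step 4: row/col 4 already zero → sign 0
signature = (1, 2, 2)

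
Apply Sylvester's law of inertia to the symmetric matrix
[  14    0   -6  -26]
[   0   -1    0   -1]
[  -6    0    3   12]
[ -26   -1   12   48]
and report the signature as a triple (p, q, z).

Answer: (2, 2, 0)

Derivation:
step 0: pivot 14 → sign +
step 1: pivot -1 → sign −
step 2: pivot 3/7 → sign +
step 3: pivot -1 → sign −
signature = (2, 2, 0)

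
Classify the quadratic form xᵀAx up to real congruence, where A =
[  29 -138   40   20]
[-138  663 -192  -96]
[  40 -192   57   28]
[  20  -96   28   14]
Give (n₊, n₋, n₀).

step 0: pivot 29 → sign +
step 1: pivot 183/29 → sign +
step 2: pivot 85/61 → sign +
step 3: pivot 6/85 → sign +
signature = (4, 0, 0)

Answer: (4, 0, 0)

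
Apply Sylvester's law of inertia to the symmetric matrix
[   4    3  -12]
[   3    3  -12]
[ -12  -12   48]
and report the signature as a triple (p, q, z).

Answer: (2, 0, 1)

Derivation:
step 0: pivot 4 → sign +
step 1: pivot 3/4 → sign +
step 2: row/col 2 already zero → sign 0
signature = (2, 0, 1)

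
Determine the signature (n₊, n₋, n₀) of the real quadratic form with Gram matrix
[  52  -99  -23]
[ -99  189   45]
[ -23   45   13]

Answer: (2, 0, 1)

Derivation:
step 0: pivot 52 → sign +
step 1: pivot 27/52 → sign +
step 2: row/col 2 already zero → sign 0
signature = (2, 0, 1)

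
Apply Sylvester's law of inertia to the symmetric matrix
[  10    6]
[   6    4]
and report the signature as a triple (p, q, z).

Answer: (2, 0, 0)

Derivation:
step 0: pivot 10 → sign +
step 1: pivot 2/5 → sign +
signature = (2, 0, 0)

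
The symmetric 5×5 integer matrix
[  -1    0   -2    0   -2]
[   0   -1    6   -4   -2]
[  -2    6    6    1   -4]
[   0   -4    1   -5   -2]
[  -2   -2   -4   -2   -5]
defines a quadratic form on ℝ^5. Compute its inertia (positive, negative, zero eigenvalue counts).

step 0: pivot -1 → sign −
step 1: pivot -1 → sign −
step 2: pivot 46 → sign +
step 3: pivot -1/2 → sign −
step 4: pivot -3/23 → sign −
signature = (1, 4, 0)

Answer: (1, 4, 0)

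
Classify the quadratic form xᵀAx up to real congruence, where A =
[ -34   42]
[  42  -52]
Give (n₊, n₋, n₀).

step 0: pivot -34 → sign −
step 1: pivot -2/17 → sign −
signature = (0, 2, 0)

Answer: (0, 2, 0)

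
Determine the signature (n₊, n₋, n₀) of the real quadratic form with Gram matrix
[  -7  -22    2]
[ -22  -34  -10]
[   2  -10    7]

step 0: pivot -7 → sign −
step 1: pivot 246/7 → sign +
step 2: pivot 1/41 → sign +
signature = (2, 1, 0)

Answer: (2, 1, 0)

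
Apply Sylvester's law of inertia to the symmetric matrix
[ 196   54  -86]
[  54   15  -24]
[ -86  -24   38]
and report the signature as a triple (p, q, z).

Answer: (2, 1, 0)

Derivation:
step 0: pivot 196 → sign +
step 1: pivot 6/49 → sign +
step 2: pivot -1/2 → sign −
signature = (2, 1, 0)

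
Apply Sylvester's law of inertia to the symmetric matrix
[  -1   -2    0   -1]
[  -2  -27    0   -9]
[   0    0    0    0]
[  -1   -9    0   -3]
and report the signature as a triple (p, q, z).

step 0: pivot -1 → sign −
step 1: pivot -23 → sign −
step 2: pivot 3/23 → sign +
step 3: row/col 3 already zero → sign 0
signature = (1, 2, 1)

Answer: (1, 2, 1)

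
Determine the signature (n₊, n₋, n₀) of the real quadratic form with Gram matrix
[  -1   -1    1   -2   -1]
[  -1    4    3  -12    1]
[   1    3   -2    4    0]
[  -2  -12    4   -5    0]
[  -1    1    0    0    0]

Answer: (2, 3, 0)

Derivation:
step 0: pivot -1 → sign −
step 1: pivot 5 → sign +
step 2: pivot -9/5 → sign −
step 3: pivot -1 → sign −
step 4: pivot 2 → sign +
signature = (2, 3, 0)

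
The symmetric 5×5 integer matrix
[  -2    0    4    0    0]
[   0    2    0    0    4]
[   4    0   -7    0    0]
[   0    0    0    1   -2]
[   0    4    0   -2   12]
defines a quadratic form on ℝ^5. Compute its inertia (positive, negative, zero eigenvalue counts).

Answer: (3, 1, 1)

Derivation:
step 0: pivot -2 → sign −
step 1: pivot 2 → sign +
step 2: pivot 1 → sign +
step 3: pivot 1 → sign +
step 4: row/col 4 already zero → sign 0
signature = (3, 1, 1)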